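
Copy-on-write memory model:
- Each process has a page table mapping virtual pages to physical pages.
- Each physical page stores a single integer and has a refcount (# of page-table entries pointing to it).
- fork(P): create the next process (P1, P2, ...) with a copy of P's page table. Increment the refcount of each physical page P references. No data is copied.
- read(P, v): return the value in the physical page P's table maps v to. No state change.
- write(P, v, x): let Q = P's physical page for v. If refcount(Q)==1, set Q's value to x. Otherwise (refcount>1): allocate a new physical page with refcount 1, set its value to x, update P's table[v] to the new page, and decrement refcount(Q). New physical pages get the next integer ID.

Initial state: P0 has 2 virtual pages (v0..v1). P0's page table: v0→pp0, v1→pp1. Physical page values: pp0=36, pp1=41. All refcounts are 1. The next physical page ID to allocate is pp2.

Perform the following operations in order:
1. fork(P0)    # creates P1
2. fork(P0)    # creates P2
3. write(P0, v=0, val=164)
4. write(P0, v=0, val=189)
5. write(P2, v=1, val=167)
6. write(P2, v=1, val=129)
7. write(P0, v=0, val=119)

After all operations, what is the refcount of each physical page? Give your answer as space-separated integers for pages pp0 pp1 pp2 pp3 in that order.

Op 1: fork(P0) -> P1. 2 ppages; refcounts: pp0:2 pp1:2
Op 2: fork(P0) -> P2. 2 ppages; refcounts: pp0:3 pp1:3
Op 3: write(P0, v0, 164). refcount(pp0)=3>1 -> COPY to pp2. 3 ppages; refcounts: pp0:2 pp1:3 pp2:1
Op 4: write(P0, v0, 189). refcount(pp2)=1 -> write in place. 3 ppages; refcounts: pp0:2 pp1:3 pp2:1
Op 5: write(P2, v1, 167). refcount(pp1)=3>1 -> COPY to pp3. 4 ppages; refcounts: pp0:2 pp1:2 pp2:1 pp3:1
Op 6: write(P2, v1, 129). refcount(pp3)=1 -> write in place. 4 ppages; refcounts: pp0:2 pp1:2 pp2:1 pp3:1
Op 7: write(P0, v0, 119). refcount(pp2)=1 -> write in place. 4 ppages; refcounts: pp0:2 pp1:2 pp2:1 pp3:1

Answer: 2 2 1 1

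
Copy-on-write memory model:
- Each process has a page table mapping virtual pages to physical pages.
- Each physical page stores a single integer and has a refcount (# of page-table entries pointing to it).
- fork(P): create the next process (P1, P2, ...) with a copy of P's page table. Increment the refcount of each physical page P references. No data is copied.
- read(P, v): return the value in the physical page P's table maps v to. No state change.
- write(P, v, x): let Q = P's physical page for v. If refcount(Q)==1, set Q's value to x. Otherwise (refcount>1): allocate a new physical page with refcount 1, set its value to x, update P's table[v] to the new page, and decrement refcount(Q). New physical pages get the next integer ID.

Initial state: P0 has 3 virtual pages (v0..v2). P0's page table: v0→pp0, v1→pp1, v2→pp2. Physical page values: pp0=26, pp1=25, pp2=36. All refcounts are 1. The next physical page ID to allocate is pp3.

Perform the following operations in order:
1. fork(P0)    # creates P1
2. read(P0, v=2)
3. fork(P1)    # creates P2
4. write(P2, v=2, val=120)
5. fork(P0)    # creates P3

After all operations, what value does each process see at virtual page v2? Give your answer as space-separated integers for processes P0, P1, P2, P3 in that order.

Op 1: fork(P0) -> P1. 3 ppages; refcounts: pp0:2 pp1:2 pp2:2
Op 2: read(P0, v2) -> 36. No state change.
Op 3: fork(P1) -> P2. 3 ppages; refcounts: pp0:3 pp1:3 pp2:3
Op 4: write(P2, v2, 120). refcount(pp2)=3>1 -> COPY to pp3. 4 ppages; refcounts: pp0:3 pp1:3 pp2:2 pp3:1
Op 5: fork(P0) -> P3. 4 ppages; refcounts: pp0:4 pp1:4 pp2:3 pp3:1
P0: v2 -> pp2 = 36
P1: v2 -> pp2 = 36
P2: v2 -> pp3 = 120
P3: v2 -> pp2 = 36

Answer: 36 36 120 36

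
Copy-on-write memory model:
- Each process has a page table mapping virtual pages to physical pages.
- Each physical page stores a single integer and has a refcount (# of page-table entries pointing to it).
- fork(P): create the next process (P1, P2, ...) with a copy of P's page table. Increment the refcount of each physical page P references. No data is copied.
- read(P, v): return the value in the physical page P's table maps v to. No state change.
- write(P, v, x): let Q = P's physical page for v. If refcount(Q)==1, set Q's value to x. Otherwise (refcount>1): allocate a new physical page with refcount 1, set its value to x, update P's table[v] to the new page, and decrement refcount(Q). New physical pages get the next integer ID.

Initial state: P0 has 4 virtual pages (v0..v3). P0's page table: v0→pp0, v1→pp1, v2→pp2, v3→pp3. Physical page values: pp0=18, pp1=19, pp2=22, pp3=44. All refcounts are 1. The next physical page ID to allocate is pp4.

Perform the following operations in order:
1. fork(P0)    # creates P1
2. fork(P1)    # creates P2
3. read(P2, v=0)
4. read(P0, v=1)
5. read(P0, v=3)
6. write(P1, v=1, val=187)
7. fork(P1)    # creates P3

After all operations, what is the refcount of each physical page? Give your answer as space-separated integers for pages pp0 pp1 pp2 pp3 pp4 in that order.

Op 1: fork(P0) -> P1. 4 ppages; refcounts: pp0:2 pp1:2 pp2:2 pp3:2
Op 2: fork(P1) -> P2. 4 ppages; refcounts: pp0:3 pp1:3 pp2:3 pp3:3
Op 3: read(P2, v0) -> 18. No state change.
Op 4: read(P0, v1) -> 19. No state change.
Op 5: read(P0, v3) -> 44. No state change.
Op 6: write(P1, v1, 187). refcount(pp1)=3>1 -> COPY to pp4. 5 ppages; refcounts: pp0:3 pp1:2 pp2:3 pp3:3 pp4:1
Op 7: fork(P1) -> P3. 5 ppages; refcounts: pp0:4 pp1:2 pp2:4 pp3:4 pp4:2

Answer: 4 2 4 4 2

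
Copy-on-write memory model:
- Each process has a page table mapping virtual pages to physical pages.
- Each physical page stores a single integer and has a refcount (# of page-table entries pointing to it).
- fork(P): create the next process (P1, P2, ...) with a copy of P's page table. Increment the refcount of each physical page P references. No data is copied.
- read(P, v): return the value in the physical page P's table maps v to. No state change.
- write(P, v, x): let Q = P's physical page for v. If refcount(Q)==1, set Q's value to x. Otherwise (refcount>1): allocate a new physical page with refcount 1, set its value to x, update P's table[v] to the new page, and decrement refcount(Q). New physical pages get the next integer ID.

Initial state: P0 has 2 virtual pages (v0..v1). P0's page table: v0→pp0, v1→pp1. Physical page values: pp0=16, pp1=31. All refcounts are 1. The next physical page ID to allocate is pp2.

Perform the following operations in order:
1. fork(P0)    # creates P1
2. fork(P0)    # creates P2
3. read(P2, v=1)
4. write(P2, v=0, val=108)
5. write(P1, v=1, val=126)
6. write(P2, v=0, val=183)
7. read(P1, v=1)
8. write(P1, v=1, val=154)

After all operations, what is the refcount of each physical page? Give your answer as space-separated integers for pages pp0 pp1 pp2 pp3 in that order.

Op 1: fork(P0) -> P1. 2 ppages; refcounts: pp0:2 pp1:2
Op 2: fork(P0) -> P2. 2 ppages; refcounts: pp0:3 pp1:3
Op 3: read(P2, v1) -> 31. No state change.
Op 4: write(P2, v0, 108). refcount(pp0)=3>1 -> COPY to pp2. 3 ppages; refcounts: pp0:2 pp1:3 pp2:1
Op 5: write(P1, v1, 126). refcount(pp1)=3>1 -> COPY to pp3. 4 ppages; refcounts: pp0:2 pp1:2 pp2:1 pp3:1
Op 6: write(P2, v0, 183). refcount(pp2)=1 -> write in place. 4 ppages; refcounts: pp0:2 pp1:2 pp2:1 pp3:1
Op 7: read(P1, v1) -> 126. No state change.
Op 8: write(P1, v1, 154). refcount(pp3)=1 -> write in place. 4 ppages; refcounts: pp0:2 pp1:2 pp2:1 pp3:1

Answer: 2 2 1 1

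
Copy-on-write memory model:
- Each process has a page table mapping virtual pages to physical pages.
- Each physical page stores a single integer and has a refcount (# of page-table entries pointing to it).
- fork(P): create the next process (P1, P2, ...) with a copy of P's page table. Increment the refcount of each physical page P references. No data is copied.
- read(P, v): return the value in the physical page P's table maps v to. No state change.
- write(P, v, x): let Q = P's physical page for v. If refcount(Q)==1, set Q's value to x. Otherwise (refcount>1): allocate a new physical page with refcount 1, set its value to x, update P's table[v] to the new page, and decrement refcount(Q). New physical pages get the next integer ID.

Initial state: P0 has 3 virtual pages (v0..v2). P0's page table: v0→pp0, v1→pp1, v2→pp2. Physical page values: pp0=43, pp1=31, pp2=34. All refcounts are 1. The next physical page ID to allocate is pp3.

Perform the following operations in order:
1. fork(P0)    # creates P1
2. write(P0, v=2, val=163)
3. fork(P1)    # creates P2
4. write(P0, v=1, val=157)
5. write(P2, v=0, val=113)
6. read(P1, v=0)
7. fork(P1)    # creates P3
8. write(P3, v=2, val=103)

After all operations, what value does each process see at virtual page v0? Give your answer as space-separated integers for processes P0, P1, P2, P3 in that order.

Op 1: fork(P0) -> P1. 3 ppages; refcounts: pp0:2 pp1:2 pp2:2
Op 2: write(P0, v2, 163). refcount(pp2)=2>1 -> COPY to pp3. 4 ppages; refcounts: pp0:2 pp1:2 pp2:1 pp3:1
Op 3: fork(P1) -> P2. 4 ppages; refcounts: pp0:3 pp1:3 pp2:2 pp3:1
Op 4: write(P0, v1, 157). refcount(pp1)=3>1 -> COPY to pp4. 5 ppages; refcounts: pp0:3 pp1:2 pp2:2 pp3:1 pp4:1
Op 5: write(P2, v0, 113). refcount(pp0)=3>1 -> COPY to pp5. 6 ppages; refcounts: pp0:2 pp1:2 pp2:2 pp3:1 pp4:1 pp5:1
Op 6: read(P1, v0) -> 43. No state change.
Op 7: fork(P1) -> P3. 6 ppages; refcounts: pp0:3 pp1:3 pp2:3 pp3:1 pp4:1 pp5:1
Op 8: write(P3, v2, 103). refcount(pp2)=3>1 -> COPY to pp6. 7 ppages; refcounts: pp0:3 pp1:3 pp2:2 pp3:1 pp4:1 pp5:1 pp6:1
P0: v0 -> pp0 = 43
P1: v0 -> pp0 = 43
P2: v0 -> pp5 = 113
P3: v0 -> pp0 = 43

Answer: 43 43 113 43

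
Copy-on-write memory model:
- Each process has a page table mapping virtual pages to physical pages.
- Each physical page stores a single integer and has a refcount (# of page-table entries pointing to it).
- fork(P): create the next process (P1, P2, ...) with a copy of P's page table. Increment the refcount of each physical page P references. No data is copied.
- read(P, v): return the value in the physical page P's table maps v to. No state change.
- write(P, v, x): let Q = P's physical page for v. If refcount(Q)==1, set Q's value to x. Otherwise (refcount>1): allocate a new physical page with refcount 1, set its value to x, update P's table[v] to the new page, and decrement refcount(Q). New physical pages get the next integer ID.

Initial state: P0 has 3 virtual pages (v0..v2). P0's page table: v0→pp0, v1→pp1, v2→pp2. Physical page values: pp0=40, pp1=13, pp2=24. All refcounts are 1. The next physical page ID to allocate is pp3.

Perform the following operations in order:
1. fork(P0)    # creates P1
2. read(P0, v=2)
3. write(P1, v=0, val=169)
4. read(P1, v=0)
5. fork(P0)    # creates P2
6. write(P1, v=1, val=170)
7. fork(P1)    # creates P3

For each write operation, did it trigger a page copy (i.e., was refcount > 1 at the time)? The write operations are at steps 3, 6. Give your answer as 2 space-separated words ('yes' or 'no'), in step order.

Op 1: fork(P0) -> P1. 3 ppages; refcounts: pp0:2 pp1:2 pp2:2
Op 2: read(P0, v2) -> 24. No state change.
Op 3: write(P1, v0, 169). refcount(pp0)=2>1 -> COPY to pp3. 4 ppages; refcounts: pp0:1 pp1:2 pp2:2 pp3:1
Op 4: read(P1, v0) -> 169. No state change.
Op 5: fork(P0) -> P2. 4 ppages; refcounts: pp0:2 pp1:3 pp2:3 pp3:1
Op 6: write(P1, v1, 170). refcount(pp1)=3>1 -> COPY to pp4. 5 ppages; refcounts: pp0:2 pp1:2 pp2:3 pp3:1 pp4:1
Op 7: fork(P1) -> P3. 5 ppages; refcounts: pp0:2 pp1:2 pp2:4 pp3:2 pp4:2

yes yes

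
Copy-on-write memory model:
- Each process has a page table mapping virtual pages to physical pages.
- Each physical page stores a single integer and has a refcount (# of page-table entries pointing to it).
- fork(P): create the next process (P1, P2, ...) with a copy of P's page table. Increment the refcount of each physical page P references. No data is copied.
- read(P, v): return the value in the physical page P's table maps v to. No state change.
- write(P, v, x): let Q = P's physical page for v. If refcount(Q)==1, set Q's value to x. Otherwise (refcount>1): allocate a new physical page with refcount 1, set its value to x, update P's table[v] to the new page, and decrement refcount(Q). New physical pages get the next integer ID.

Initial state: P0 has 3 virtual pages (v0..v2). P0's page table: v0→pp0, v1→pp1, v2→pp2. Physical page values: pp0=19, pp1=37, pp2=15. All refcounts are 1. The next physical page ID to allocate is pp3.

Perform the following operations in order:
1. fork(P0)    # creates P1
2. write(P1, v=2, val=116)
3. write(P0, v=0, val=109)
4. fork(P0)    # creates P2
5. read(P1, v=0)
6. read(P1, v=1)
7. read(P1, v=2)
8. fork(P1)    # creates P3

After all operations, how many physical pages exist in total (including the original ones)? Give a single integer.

Answer: 5

Derivation:
Op 1: fork(P0) -> P1. 3 ppages; refcounts: pp0:2 pp1:2 pp2:2
Op 2: write(P1, v2, 116). refcount(pp2)=2>1 -> COPY to pp3. 4 ppages; refcounts: pp0:2 pp1:2 pp2:1 pp3:1
Op 3: write(P0, v0, 109). refcount(pp0)=2>1 -> COPY to pp4. 5 ppages; refcounts: pp0:1 pp1:2 pp2:1 pp3:1 pp4:1
Op 4: fork(P0) -> P2. 5 ppages; refcounts: pp0:1 pp1:3 pp2:2 pp3:1 pp4:2
Op 5: read(P1, v0) -> 19. No state change.
Op 6: read(P1, v1) -> 37. No state change.
Op 7: read(P1, v2) -> 116. No state change.
Op 8: fork(P1) -> P3. 5 ppages; refcounts: pp0:2 pp1:4 pp2:2 pp3:2 pp4:2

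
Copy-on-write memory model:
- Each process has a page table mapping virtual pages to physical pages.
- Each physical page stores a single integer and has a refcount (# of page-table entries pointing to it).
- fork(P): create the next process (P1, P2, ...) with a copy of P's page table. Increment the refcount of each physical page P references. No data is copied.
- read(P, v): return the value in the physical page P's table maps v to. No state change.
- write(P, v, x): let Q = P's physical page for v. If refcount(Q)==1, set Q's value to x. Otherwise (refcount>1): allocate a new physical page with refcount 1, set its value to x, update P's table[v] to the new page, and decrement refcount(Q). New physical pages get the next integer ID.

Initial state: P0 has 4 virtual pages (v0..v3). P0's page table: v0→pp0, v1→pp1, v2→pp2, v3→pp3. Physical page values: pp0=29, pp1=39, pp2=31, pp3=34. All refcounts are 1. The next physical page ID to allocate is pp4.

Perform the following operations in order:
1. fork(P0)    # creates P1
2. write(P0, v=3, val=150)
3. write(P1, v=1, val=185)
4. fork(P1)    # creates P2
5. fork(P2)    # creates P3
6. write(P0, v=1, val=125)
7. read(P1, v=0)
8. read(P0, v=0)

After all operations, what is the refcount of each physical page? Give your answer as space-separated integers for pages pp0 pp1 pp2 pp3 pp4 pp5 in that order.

Op 1: fork(P0) -> P1. 4 ppages; refcounts: pp0:2 pp1:2 pp2:2 pp3:2
Op 2: write(P0, v3, 150). refcount(pp3)=2>1 -> COPY to pp4. 5 ppages; refcounts: pp0:2 pp1:2 pp2:2 pp3:1 pp4:1
Op 3: write(P1, v1, 185). refcount(pp1)=2>1 -> COPY to pp5. 6 ppages; refcounts: pp0:2 pp1:1 pp2:2 pp3:1 pp4:1 pp5:1
Op 4: fork(P1) -> P2. 6 ppages; refcounts: pp0:3 pp1:1 pp2:3 pp3:2 pp4:1 pp5:2
Op 5: fork(P2) -> P3. 6 ppages; refcounts: pp0:4 pp1:1 pp2:4 pp3:3 pp4:1 pp5:3
Op 6: write(P0, v1, 125). refcount(pp1)=1 -> write in place. 6 ppages; refcounts: pp0:4 pp1:1 pp2:4 pp3:3 pp4:1 pp5:3
Op 7: read(P1, v0) -> 29. No state change.
Op 8: read(P0, v0) -> 29. No state change.

Answer: 4 1 4 3 1 3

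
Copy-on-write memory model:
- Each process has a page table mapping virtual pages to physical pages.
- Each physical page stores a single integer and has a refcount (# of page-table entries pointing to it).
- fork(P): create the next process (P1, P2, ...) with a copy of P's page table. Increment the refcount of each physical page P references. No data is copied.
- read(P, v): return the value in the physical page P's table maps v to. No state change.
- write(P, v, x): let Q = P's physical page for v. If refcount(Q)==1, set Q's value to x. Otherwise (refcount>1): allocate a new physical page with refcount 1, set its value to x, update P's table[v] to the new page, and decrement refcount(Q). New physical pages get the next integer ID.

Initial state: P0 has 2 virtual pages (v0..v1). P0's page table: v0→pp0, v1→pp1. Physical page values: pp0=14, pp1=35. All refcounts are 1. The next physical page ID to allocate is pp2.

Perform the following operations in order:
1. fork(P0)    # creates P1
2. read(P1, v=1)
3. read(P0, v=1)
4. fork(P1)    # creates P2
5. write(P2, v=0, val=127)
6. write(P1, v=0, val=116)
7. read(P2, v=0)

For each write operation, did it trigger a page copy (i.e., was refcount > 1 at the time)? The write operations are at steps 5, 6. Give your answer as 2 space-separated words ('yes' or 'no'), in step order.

Op 1: fork(P0) -> P1. 2 ppages; refcounts: pp0:2 pp1:2
Op 2: read(P1, v1) -> 35. No state change.
Op 3: read(P0, v1) -> 35. No state change.
Op 4: fork(P1) -> P2. 2 ppages; refcounts: pp0:3 pp1:3
Op 5: write(P2, v0, 127). refcount(pp0)=3>1 -> COPY to pp2. 3 ppages; refcounts: pp0:2 pp1:3 pp2:1
Op 6: write(P1, v0, 116). refcount(pp0)=2>1 -> COPY to pp3. 4 ppages; refcounts: pp0:1 pp1:3 pp2:1 pp3:1
Op 7: read(P2, v0) -> 127. No state change.

yes yes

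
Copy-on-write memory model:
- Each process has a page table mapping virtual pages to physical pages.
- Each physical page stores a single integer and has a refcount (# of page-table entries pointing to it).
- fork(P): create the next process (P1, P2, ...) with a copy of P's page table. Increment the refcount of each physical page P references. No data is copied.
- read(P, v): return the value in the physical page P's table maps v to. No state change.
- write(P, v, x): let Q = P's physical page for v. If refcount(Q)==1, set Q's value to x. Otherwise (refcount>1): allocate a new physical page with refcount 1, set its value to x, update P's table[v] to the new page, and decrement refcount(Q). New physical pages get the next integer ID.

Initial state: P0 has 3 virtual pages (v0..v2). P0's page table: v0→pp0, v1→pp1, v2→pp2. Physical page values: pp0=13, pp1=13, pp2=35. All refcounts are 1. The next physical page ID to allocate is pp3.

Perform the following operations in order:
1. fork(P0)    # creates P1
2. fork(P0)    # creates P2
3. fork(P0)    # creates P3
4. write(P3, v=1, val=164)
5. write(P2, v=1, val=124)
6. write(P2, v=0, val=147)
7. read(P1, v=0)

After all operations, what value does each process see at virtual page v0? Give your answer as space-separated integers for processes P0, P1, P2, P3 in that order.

Op 1: fork(P0) -> P1. 3 ppages; refcounts: pp0:2 pp1:2 pp2:2
Op 2: fork(P0) -> P2. 3 ppages; refcounts: pp0:3 pp1:3 pp2:3
Op 3: fork(P0) -> P3. 3 ppages; refcounts: pp0:4 pp1:4 pp2:4
Op 4: write(P3, v1, 164). refcount(pp1)=4>1 -> COPY to pp3. 4 ppages; refcounts: pp0:4 pp1:3 pp2:4 pp3:1
Op 5: write(P2, v1, 124). refcount(pp1)=3>1 -> COPY to pp4. 5 ppages; refcounts: pp0:4 pp1:2 pp2:4 pp3:1 pp4:1
Op 6: write(P2, v0, 147). refcount(pp0)=4>1 -> COPY to pp5. 6 ppages; refcounts: pp0:3 pp1:2 pp2:4 pp3:1 pp4:1 pp5:1
Op 7: read(P1, v0) -> 13. No state change.
P0: v0 -> pp0 = 13
P1: v0 -> pp0 = 13
P2: v0 -> pp5 = 147
P3: v0 -> pp0 = 13

Answer: 13 13 147 13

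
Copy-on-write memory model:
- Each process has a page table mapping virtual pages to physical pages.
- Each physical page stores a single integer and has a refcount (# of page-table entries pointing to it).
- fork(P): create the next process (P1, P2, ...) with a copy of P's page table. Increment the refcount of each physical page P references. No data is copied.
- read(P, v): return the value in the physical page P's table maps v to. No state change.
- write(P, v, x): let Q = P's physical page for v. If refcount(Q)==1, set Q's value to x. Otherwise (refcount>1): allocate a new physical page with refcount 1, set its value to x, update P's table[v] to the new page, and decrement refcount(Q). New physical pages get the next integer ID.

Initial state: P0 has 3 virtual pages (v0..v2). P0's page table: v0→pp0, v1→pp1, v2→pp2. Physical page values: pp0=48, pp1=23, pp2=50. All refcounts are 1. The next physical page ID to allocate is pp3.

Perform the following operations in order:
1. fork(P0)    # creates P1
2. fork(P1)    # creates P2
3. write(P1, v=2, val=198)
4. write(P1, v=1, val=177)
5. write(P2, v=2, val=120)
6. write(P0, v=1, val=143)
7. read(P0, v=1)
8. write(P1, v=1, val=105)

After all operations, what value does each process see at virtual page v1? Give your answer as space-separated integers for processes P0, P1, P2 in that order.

Answer: 143 105 23

Derivation:
Op 1: fork(P0) -> P1. 3 ppages; refcounts: pp0:2 pp1:2 pp2:2
Op 2: fork(P1) -> P2. 3 ppages; refcounts: pp0:3 pp1:3 pp2:3
Op 3: write(P1, v2, 198). refcount(pp2)=3>1 -> COPY to pp3. 4 ppages; refcounts: pp0:3 pp1:3 pp2:2 pp3:1
Op 4: write(P1, v1, 177). refcount(pp1)=3>1 -> COPY to pp4. 5 ppages; refcounts: pp0:3 pp1:2 pp2:2 pp3:1 pp4:1
Op 5: write(P2, v2, 120). refcount(pp2)=2>1 -> COPY to pp5. 6 ppages; refcounts: pp0:3 pp1:2 pp2:1 pp3:1 pp4:1 pp5:1
Op 6: write(P0, v1, 143). refcount(pp1)=2>1 -> COPY to pp6. 7 ppages; refcounts: pp0:3 pp1:1 pp2:1 pp3:1 pp4:1 pp5:1 pp6:1
Op 7: read(P0, v1) -> 143. No state change.
Op 8: write(P1, v1, 105). refcount(pp4)=1 -> write in place. 7 ppages; refcounts: pp0:3 pp1:1 pp2:1 pp3:1 pp4:1 pp5:1 pp6:1
P0: v1 -> pp6 = 143
P1: v1 -> pp4 = 105
P2: v1 -> pp1 = 23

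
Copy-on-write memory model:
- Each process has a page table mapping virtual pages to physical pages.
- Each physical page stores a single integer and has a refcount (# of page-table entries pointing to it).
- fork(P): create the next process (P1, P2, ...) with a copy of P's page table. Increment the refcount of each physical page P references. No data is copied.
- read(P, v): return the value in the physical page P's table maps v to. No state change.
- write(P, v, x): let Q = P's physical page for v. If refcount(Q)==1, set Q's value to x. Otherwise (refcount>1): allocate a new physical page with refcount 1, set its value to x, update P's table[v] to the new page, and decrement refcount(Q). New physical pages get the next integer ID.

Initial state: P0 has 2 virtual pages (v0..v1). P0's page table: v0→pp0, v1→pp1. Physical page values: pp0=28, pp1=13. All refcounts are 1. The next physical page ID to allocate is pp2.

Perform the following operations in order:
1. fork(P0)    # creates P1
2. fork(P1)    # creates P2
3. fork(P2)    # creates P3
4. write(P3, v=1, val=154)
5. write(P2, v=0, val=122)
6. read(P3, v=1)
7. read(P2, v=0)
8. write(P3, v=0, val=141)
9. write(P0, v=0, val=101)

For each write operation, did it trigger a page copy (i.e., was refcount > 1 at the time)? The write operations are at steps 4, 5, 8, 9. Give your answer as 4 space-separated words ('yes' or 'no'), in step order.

Op 1: fork(P0) -> P1. 2 ppages; refcounts: pp0:2 pp1:2
Op 2: fork(P1) -> P2. 2 ppages; refcounts: pp0:3 pp1:3
Op 3: fork(P2) -> P3. 2 ppages; refcounts: pp0:4 pp1:4
Op 4: write(P3, v1, 154). refcount(pp1)=4>1 -> COPY to pp2. 3 ppages; refcounts: pp0:4 pp1:3 pp2:1
Op 5: write(P2, v0, 122). refcount(pp0)=4>1 -> COPY to pp3. 4 ppages; refcounts: pp0:3 pp1:3 pp2:1 pp3:1
Op 6: read(P3, v1) -> 154. No state change.
Op 7: read(P2, v0) -> 122. No state change.
Op 8: write(P3, v0, 141). refcount(pp0)=3>1 -> COPY to pp4. 5 ppages; refcounts: pp0:2 pp1:3 pp2:1 pp3:1 pp4:1
Op 9: write(P0, v0, 101). refcount(pp0)=2>1 -> COPY to pp5. 6 ppages; refcounts: pp0:1 pp1:3 pp2:1 pp3:1 pp4:1 pp5:1

yes yes yes yes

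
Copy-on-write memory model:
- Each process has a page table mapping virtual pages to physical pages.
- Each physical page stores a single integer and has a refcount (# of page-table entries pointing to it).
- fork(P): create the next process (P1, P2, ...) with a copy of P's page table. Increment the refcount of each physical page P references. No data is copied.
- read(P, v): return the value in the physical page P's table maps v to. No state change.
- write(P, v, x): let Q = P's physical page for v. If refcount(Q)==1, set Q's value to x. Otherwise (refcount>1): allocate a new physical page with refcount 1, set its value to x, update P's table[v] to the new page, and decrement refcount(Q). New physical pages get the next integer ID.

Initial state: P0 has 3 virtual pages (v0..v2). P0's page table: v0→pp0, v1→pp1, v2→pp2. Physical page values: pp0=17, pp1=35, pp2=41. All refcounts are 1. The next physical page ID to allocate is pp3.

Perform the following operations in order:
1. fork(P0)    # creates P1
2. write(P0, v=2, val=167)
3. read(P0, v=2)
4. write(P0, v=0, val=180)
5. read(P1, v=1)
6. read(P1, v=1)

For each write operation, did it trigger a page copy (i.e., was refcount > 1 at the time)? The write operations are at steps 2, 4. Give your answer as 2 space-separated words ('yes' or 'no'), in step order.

Op 1: fork(P0) -> P1. 3 ppages; refcounts: pp0:2 pp1:2 pp2:2
Op 2: write(P0, v2, 167). refcount(pp2)=2>1 -> COPY to pp3. 4 ppages; refcounts: pp0:2 pp1:2 pp2:1 pp3:1
Op 3: read(P0, v2) -> 167. No state change.
Op 4: write(P0, v0, 180). refcount(pp0)=2>1 -> COPY to pp4. 5 ppages; refcounts: pp0:1 pp1:2 pp2:1 pp3:1 pp4:1
Op 5: read(P1, v1) -> 35. No state change.
Op 6: read(P1, v1) -> 35. No state change.

yes yes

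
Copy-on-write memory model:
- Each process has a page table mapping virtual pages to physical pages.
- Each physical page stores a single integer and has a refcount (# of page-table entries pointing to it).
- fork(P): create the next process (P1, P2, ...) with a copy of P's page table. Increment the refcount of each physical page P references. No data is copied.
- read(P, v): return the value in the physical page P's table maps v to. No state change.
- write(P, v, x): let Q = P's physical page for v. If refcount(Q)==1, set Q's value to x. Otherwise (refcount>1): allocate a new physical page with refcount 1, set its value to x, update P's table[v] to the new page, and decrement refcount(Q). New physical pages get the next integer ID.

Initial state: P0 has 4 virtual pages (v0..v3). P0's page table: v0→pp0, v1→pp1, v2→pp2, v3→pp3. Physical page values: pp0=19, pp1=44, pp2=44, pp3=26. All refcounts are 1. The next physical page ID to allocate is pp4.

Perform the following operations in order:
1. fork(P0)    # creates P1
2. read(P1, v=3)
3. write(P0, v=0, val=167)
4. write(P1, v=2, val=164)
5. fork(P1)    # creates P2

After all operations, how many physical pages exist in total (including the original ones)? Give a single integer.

Op 1: fork(P0) -> P1. 4 ppages; refcounts: pp0:2 pp1:2 pp2:2 pp3:2
Op 2: read(P1, v3) -> 26. No state change.
Op 3: write(P0, v0, 167). refcount(pp0)=2>1 -> COPY to pp4. 5 ppages; refcounts: pp0:1 pp1:2 pp2:2 pp3:2 pp4:1
Op 4: write(P1, v2, 164). refcount(pp2)=2>1 -> COPY to pp5. 6 ppages; refcounts: pp0:1 pp1:2 pp2:1 pp3:2 pp4:1 pp5:1
Op 5: fork(P1) -> P2. 6 ppages; refcounts: pp0:2 pp1:3 pp2:1 pp3:3 pp4:1 pp5:2

Answer: 6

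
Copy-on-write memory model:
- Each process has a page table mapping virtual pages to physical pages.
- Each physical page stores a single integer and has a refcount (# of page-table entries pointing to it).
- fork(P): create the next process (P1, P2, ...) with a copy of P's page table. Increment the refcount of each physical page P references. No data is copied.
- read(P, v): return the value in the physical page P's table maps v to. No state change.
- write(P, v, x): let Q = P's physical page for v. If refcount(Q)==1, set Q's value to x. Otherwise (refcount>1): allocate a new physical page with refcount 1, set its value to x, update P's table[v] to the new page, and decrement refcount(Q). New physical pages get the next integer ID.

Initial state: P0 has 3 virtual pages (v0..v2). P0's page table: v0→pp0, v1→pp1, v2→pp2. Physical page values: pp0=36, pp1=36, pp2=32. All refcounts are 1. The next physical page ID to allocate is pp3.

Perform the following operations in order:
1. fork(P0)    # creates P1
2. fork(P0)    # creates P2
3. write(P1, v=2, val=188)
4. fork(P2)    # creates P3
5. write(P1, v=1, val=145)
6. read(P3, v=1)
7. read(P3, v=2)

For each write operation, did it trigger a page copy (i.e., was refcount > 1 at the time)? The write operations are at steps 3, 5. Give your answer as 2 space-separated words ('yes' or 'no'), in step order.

Op 1: fork(P0) -> P1. 3 ppages; refcounts: pp0:2 pp1:2 pp2:2
Op 2: fork(P0) -> P2. 3 ppages; refcounts: pp0:3 pp1:3 pp2:3
Op 3: write(P1, v2, 188). refcount(pp2)=3>1 -> COPY to pp3. 4 ppages; refcounts: pp0:3 pp1:3 pp2:2 pp3:1
Op 4: fork(P2) -> P3. 4 ppages; refcounts: pp0:4 pp1:4 pp2:3 pp3:1
Op 5: write(P1, v1, 145). refcount(pp1)=4>1 -> COPY to pp4. 5 ppages; refcounts: pp0:4 pp1:3 pp2:3 pp3:1 pp4:1
Op 6: read(P3, v1) -> 36. No state change.
Op 7: read(P3, v2) -> 32. No state change.

yes yes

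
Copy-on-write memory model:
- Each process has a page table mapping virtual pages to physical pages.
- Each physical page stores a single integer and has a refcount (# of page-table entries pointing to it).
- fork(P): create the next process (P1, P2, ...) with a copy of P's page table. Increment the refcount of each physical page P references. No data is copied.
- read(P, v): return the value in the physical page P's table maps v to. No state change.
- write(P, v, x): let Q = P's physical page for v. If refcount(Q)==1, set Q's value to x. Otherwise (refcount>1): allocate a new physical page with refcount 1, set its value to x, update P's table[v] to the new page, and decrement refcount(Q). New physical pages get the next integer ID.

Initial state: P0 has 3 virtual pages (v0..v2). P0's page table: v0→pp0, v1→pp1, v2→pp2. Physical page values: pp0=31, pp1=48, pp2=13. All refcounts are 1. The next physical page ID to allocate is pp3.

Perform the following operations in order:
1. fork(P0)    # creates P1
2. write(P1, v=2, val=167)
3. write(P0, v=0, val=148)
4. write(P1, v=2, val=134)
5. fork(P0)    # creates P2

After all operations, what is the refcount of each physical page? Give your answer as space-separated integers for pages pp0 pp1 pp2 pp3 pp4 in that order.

Op 1: fork(P0) -> P1. 3 ppages; refcounts: pp0:2 pp1:2 pp2:2
Op 2: write(P1, v2, 167). refcount(pp2)=2>1 -> COPY to pp3. 4 ppages; refcounts: pp0:2 pp1:2 pp2:1 pp3:1
Op 3: write(P0, v0, 148). refcount(pp0)=2>1 -> COPY to pp4. 5 ppages; refcounts: pp0:1 pp1:2 pp2:1 pp3:1 pp4:1
Op 4: write(P1, v2, 134). refcount(pp3)=1 -> write in place. 5 ppages; refcounts: pp0:1 pp1:2 pp2:1 pp3:1 pp4:1
Op 5: fork(P0) -> P2. 5 ppages; refcounts: pp0:1 pp1:3 pp2:2 pp3:1 pp4:2

Answer: 1 3 2 1 2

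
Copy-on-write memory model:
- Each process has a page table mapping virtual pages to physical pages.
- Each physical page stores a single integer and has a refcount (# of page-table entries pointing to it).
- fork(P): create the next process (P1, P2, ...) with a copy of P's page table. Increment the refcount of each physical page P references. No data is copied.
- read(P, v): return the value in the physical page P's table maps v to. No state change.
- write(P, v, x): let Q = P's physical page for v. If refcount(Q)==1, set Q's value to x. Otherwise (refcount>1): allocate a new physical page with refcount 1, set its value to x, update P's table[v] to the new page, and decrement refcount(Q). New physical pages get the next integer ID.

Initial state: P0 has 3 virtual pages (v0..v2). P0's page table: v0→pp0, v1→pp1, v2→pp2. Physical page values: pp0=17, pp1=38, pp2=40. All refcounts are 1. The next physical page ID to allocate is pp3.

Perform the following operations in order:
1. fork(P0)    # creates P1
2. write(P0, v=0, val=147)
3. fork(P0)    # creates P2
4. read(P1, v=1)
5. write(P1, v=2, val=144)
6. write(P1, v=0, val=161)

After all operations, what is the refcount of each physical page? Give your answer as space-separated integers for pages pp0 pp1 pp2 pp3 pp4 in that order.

Op 1: fork(P0) -> P1. 3 ppages; refcounts: pp0:2 pp1:2 pp2:2
Op 2: write(P0, v0, 147). refcount(pp0)=2>1 -> COPY to pp3. 4 ppages; refcounts: pp0:1 pp1:2 pp2:2 pp3:1
Op 3: fork(P0) -> P2. 4 ppages; refcounts: pp0:1 pp1:3 pp2:3 pp3:2
Op 4: read(P1, v1) -> 38. No state change.
Op 5: write(P1, v2, 144). refcount(pp2)=3>1 -> COPY to pp4. 5 ppages; refcounts: pp0:1 pp1:3 pp2:2 pp3:2 pp4:1
Op 6: write(P1, v0, 161). refcount(pp0)=1 -> write in place. 5 ppages; refcounts: pp0:1 pp1:3 pp2:2 pp3:2 pp4:1

Answer: 1 3 2 2 1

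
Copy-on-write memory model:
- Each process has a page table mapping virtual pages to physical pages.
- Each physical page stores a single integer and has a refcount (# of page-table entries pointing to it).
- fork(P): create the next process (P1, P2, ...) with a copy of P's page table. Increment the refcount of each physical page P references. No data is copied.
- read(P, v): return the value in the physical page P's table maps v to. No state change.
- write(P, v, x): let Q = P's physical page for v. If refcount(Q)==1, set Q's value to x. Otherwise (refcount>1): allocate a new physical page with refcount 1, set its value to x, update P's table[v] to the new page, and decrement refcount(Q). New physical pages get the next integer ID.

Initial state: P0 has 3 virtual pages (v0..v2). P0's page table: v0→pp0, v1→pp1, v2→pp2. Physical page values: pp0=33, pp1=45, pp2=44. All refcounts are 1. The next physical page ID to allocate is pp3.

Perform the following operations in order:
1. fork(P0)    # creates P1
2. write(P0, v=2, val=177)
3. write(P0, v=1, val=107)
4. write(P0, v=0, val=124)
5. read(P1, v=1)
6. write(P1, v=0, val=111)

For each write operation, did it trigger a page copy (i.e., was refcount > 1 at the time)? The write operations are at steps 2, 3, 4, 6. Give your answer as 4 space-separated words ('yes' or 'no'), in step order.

Op 1: fork(P0) -> P1. 3 ppages; refcounts: pp0:2 pp1:2 pp2:2
Op 2: write(P0, v2, 177). refcount(pp2)=2>1 -> COPY to pp3. 4 ppages; refcounts: pp0:2 pp1:2 pp2:1 pp3:1
Op 3: write(P0, v1, 107). refcount(pp1)=2>1 -> COPY to pp4. 5 ppages; refcounts: pp0:2 pp1:1 pp2:1 pp3:1 pp4:1
Op 4: write(P0, v0, 124). refcount(pp0)=2>1 -> COPY to pp5. 6 ppages; refcounts: pp0:1 pp1:1 pp2:1 pp3:1 pp4:1 pp5:1
Op 5: read(P1, v1) -> 45. No state change.
Op 6: write(P1, v0, 111). refcount(pp0)=1 -> write in place. 6 ppages; refcounts: pp0:1 pp1:1 pp2:1 pp3:1 pp4:1 pp5:1

yes yes yes no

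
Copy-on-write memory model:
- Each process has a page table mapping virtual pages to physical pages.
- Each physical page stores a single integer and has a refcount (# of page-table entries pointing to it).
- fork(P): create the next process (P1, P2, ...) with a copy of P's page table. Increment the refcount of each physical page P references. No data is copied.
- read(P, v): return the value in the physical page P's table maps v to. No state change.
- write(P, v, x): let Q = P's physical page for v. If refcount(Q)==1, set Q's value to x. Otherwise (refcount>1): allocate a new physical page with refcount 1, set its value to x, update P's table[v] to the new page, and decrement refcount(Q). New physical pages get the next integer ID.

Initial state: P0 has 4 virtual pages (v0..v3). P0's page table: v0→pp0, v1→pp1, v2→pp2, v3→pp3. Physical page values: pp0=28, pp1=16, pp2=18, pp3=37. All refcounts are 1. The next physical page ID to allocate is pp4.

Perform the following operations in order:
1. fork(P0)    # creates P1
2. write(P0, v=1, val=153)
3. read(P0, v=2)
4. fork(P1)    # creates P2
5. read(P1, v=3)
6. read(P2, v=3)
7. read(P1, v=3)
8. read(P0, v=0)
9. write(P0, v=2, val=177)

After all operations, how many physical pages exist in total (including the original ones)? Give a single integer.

Answer: 6

Derivation:
Op 1: fork(P0) -> P1. 4 ppages; refcounts: pp0:2 pp1:2 pp2:2 pp3:2
Op 2: write(P0, v1, 153). refcount(pp1)=2>1 -> COPY to pp4. 5 ppages; refcounts: pp0:2 pp1:1 pp2:2 pp3:2 pp4:1
Op 3: read(P0, v2) -> 18. No state change.
Op 4: fork(P1) -> P2. 5 ppages; refcounts: pp0:3 pp1:2 pp2:3 pp3:3 pp4:1
Op 5: read(P1, v3) -> 37. No state change.
Op 6: read(P2, v3) -> 37. No state change.
Op 7: read(P1, v3) -> 37. No state change.
Op 8: read(P0, v0) -> 28. No state change.
Op 9: write(P0, v2, 177). refcount(pp2)=3>1 -> COPY to pp5. 6 ppages; refcounts: pp0:3 pp1:2 pp2:2 pp3:3 pp4:1 pp5:1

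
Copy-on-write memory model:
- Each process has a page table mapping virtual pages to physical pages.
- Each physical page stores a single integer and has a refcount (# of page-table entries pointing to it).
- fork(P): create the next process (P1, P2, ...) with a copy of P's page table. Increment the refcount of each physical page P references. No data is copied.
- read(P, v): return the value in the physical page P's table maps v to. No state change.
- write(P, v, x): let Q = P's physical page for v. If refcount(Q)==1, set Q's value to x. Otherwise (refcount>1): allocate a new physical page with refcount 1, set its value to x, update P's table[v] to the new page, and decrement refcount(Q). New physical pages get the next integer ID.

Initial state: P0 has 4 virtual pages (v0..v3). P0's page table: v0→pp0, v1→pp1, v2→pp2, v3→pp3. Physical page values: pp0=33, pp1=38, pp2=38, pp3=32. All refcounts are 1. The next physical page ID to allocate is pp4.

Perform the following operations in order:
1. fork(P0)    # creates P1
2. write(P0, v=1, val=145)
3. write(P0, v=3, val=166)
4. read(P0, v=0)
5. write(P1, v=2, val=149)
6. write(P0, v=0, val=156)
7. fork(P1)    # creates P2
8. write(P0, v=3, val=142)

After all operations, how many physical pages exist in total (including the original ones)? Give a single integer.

Answer: 8

Derivation:
Op 1: fork(P0) -> P1. 4 ppages; refcounts: pp0:2 pp1:2 pp2:2 pp3:2
Op 2: write(P0, v1, 145). refcount(pp1)=2>1 -> COPY to pp4. 5 ppages; refcounts: pp0:2 pp1:1 pp2:2 pp3:2 pp4:1
Op 3: write(P0, v3, 166). refcount(pp3)=2>1 -> COPY to pp5. 6 ppages; refcounts: pp0:2 pp1:1 pp2:2 pp3:1 pp4:1 pp5:1
Op 4: read(P0, v0) -> 33. No state change.
Op 5: write(P1, v2, 149). refcount(pp2)=2>1 -> COPY to pp6. 7 ppages; refcounts: pp0:2 pp1:1 pp2:1 pp3:1 pp4:1 pp5:1 pp6:1
Op 6: write(P0, v0, 156). refcount(pp0)=2>1 -> COPY to pp7. 8 ppages; refcounts: pp0:1 pp1:1 pp2:1 pp3:1 pp4:1 pp5:1 pp6:1 pp7:1
Op 7: fork(P1) -> P2. 8 ppages; refcounts: pp0:2 pp1:2 pp2:1 pp3:2 pp4:1 pp5:1 pp6:2 pp7:1
Op 8: write(P0, v3, 142). refcount(pp5)=1 -> write in place. 8 ppages; refcounts: pp0:2 pp1:2 pp2:1 pp3:2 pp4:1 pp5:1 pp6:2 pp7:1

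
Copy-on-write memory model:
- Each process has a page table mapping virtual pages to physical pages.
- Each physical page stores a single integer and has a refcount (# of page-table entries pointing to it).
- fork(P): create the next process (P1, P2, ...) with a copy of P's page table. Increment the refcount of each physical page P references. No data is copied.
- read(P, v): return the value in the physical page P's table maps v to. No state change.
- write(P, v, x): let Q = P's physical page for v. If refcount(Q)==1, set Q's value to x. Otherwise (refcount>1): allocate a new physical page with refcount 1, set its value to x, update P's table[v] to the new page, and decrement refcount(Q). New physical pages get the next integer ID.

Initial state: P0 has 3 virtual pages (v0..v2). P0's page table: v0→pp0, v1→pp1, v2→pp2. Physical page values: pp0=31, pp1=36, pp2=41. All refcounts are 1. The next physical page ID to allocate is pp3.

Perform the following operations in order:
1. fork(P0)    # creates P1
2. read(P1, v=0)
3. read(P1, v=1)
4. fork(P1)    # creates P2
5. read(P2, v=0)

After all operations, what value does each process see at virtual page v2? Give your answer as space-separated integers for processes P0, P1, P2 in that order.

Answer: 41 41 41

Derivation:
Op 1: fork(P0) -> P1. 3 ppages; refcounts: pp0:2 pp1:2 pp2:2
Op 2: read(P1, v0) -> 31. No state change.
Op 3: read(P1, v1) -> 36. No state change.
Op 4: fork(P1) -> P2. 3 ppages; refcounts: pp0:3 pp1:3 pp2:3
Op 5: read(P2, v0) -> 31. No state change.
P0: v2 -> pp2 = 41
P1: v2 -> pp2 = 41
P2: v2 -> pp2 = 41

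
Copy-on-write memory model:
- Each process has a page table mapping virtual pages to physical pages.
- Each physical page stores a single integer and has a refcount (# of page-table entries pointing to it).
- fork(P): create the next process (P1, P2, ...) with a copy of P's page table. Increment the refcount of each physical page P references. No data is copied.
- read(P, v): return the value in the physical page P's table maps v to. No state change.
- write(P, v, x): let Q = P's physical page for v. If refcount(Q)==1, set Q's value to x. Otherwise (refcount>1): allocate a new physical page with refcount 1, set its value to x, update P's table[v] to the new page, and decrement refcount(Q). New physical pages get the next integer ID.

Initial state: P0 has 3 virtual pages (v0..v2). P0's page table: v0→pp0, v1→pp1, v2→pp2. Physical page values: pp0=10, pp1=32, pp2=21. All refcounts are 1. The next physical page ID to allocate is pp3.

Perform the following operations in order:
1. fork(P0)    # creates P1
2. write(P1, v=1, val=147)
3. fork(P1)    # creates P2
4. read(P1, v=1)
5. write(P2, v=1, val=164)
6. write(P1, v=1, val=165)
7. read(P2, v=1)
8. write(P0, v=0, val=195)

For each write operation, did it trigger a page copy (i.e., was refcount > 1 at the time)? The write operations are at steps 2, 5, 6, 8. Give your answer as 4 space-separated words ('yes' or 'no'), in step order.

Op 1: fork(P0) -> P1. 3 ppages; refcounts: pp0:2 pp1:2 pp2:2
Op 2: write(P1, v1, 147). refcount(pp1)=2>1 -> COPY to pp3. 4 ppages; refcounts: pp0:2 pp1:1 pp2:2 pp3:1
Op 3: fork(P1) -> P2. 4 ppages; refcounts: pp0:3 pp1:1 pp2:3 pp3:2
Op 4: read(P1, v1) -> 147. No state change.
Op 5: write(P2, v1, 164). refcount(pp3)=2>1 -> COPY to pp4. 5 ppages; refcounts: pp0:3 pp1:1 pp2:3 pp3:1 pp4:1
Op 6: write(P1, v1, 165). refcount(pp3)=1 -> write in place. 5 ppages; refcounts: pp0:3 pp1:1 pp2:3 pp3:1 pp4:1
Op 7: read(P2, v1) -> 164. No state change.
Op 8: write(P0, v0, 195). refcount(pp0)=3>1 -> COPY to pp5. 6 ppages; refcounts: pp0:2 pp1:1 pp2:3 pp3:1 pp4:1 pp5:1

yes yes no yes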